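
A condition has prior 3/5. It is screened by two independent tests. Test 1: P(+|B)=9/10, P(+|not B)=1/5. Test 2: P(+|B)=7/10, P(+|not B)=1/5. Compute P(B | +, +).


After test 1: P(+) = 9/10*3/5 + 1/5*2/5 = 31/50
P(B|+) = (27/50)/(31/50) = 27/31
After test 2 (use post1 as new prior): P(+) = 7/10*27/31 + 1/5*4/31 = 197/310
P(B|+,+) = (189/310)/(197/310) = 189/197

189/197


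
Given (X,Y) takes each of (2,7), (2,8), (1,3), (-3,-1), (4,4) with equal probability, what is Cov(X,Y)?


E[X]=6/5, E[Y]=21/5, E[XY]=52/5
Cov(X,Y) = E[XY] - E[X]E[Y] = 52/5 - 6/5*21/5 = 134/25

134/25


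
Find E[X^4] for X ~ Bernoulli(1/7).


For Bernoulli: X in {0,1}
E[X^4] = 0^4*(1-1/7) + 1^4*1/7 = 1/7

1/7


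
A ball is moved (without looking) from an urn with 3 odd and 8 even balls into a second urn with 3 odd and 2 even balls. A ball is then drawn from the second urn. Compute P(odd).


P(transfer odd) = 3/11; P(transfer even) = 8/11
If odd transferred: Urn II has 4 odd of 6, so P(odd|odd moved) = 2/3
If even transferred: Urn II has 3 odd of 6, so P(odd|even moved) = 1/2
By total probability: P(odd) = 3/11*2/3 + 8/11*1/2 = 6/11

6/11


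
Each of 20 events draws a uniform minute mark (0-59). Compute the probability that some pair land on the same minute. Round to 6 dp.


P(all different) = prod((60-i)/60 for i=0..19) = 0.027894
P(at least one match) = 1 - 0.027894 = 0.972106

0.972106


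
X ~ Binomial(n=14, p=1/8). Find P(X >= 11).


P(X>=11) = P(X=11) + P(X=12) + P(X=13) + P(X=14)
= 31213/1099511627776 + 4459/4398046511104 + 49/2199023255552 + 1/4398046511104
= 64705/2199023255552

64705/2199023255552


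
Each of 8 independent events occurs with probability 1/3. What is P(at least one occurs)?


P(at least one) = 1 - P(none)
P(none) = (1 - 1/3)^8 = (2/3)^8 = 256/6561
P(at least one) = 1 - 256/6561 = 6305/6561

6305/6561


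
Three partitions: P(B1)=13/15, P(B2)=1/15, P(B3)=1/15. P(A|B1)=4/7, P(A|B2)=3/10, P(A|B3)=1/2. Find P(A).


P(A) = P(A|B1)P(B1) + P(A|B2)P(B2) + P(A|B3)P(B3)
= 4/7*13/15 + 3/10*1/15 + 1/2*1/15
= 52/105 + 1/50 + 1/30 = 96/175

96/175


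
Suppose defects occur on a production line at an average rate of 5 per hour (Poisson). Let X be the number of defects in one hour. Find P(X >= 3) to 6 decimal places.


P(X>=3) = 1 - P(X<=2) = 1 - (e^(-5)*5^0/0! + e^(-5)*5^1/1! + e^(-5)*5^2/2!)
≈ 1 - (0.0067379470 + 0.0336897350 + 0.0842243375)
= 1 - 0.1246520195 = 0.8753479805
≈ 0.875348

0.875348


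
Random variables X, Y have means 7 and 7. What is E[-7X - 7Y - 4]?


E[-7X - 7Y - 4] = -7*E[X] - 7*E[Y] - 4
= (-7)*(7) + (-7)*(7) + (-4)
= -49 - 49 - 4 = -102

-102


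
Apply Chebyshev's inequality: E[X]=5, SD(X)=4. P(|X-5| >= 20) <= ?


k = 20/4 = 5
Chebyshev: P(|X-mu| >= k*sigma) <= 1/k^2 = 1/5^2 = 1/25

1/25


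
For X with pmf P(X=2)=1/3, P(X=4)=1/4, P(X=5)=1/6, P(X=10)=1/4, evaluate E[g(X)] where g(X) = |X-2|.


E[|X-2|] = sum(g(x)*P(x))
= 0*1/3 + 2*1/4 + 3*1/6 + 8*1/4
= 3

3


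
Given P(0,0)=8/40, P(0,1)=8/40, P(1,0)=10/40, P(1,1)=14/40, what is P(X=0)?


P(X=0) = P(0,0)+P(0,1) = 8/40 + 8/40 = 16/40 = 2/5

2/5


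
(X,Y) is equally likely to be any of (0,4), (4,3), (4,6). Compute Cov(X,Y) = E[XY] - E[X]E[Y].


E[X]=8/3, E[Y]=13/3, E[XY]=12
Cov(X,Y) = E[XY] - E[X]E[Y] = 12 - 8/3*13/3 = 4/9

4/9


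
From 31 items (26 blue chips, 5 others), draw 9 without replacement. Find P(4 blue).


P(X=4) = C(26,4)*C(5,5) / C(31,9)
= 14950*1 / 20160075
= 14950/20160075 = 2/2697

2/2697


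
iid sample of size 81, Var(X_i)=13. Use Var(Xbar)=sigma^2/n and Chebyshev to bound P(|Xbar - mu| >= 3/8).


Var(Xbar) = Var(X)/n = 13/81
Chebyshev: P(|Xbar-mu| >= 3/8) <= Var(Xbar)/(3/8)^2 = (13/81)/(9/64) = 832/729
Bound exceeds 1, so trivial bound: 1

1


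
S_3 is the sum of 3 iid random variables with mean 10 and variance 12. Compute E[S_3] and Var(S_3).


E[S_n] = n*mu = 3*10 = 30
Var(S_n) = n*sigma^2 = 3*12 = 36

E[S_3]=30, Var(S_3)=36


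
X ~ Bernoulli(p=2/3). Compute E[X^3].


For Bernoulli: X in {0,1}
E[X^3] = 0^3*(1-2/3) + 1^3*2/3 = 2/3

2/3


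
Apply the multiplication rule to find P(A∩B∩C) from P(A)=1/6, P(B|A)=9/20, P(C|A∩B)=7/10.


P(A∩B∩C) = P(A) * P(B|A) * P(C|A∩B)
= 1/6 * 9/20 * 7/10
= 3/40 * 7/10 = 21/400

21/400


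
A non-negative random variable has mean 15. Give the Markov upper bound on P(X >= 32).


Markov: P(X >= a) <= E[X]/a
P(X >= 32) <= 15/32

15/32


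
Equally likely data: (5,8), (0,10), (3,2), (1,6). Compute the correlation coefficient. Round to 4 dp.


Cov(X,Y) = -1.6250, Var(X) = 3.6875, Var(Y) = 8.7500
rho = Cov/(sqrt(VarX)*sqrt(VarY)) = -0.2861

-0.2861


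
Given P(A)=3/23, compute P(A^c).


P(A') = 1 - P(A) = 1 - 3/23 = 20/23

20/23


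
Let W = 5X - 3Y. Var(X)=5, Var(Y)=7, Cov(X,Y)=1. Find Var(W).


Var(5X - 3Y) = 5^2*Var(X) + (-3)^2*Var(Y) + 2*5*(-3)*Cov(X,Y)
= 25*5 + 9*7 - 30*1
= 125 + 63 - 30 = 158

158


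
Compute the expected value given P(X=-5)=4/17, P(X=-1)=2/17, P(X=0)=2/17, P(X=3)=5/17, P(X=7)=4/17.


E[X] = sum(x * P(x))
= -5*4/17 - 1*2/17 + 0*2/17 + 3*5/17 + 7*4/17
= 21/17

21/17


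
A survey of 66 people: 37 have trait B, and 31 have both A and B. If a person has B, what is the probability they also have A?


P(A|B) = P(A∩B)/P(B) = (31/66)/(37/66) = 31/37

31/37


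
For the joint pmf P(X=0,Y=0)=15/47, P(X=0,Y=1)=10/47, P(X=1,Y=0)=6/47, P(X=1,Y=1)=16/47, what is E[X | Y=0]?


P(Y=0) = 21/47
E[X|Y=0] = (0*15 + 1*6)/21 = 6/21 = 2/7

2/7


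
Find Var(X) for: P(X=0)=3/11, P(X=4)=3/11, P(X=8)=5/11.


E[X] = 52/11, E[X^2] = 368/11
Var(X) = E[X^2] - (E[X])^2 = 368/11 - (52/11)^2 = 1344/121

1344/121


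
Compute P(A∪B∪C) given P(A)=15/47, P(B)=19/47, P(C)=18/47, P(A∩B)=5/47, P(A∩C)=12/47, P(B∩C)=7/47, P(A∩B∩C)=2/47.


P(A∪B∪C) = P(A)+P(B)+P(C) - P(AB)-P(AC)-P(BC) + P(ABC)
= 15/47+19/47+18/47 - 5/47-12/47-7/47 + 2/47
= 30/47

30/47


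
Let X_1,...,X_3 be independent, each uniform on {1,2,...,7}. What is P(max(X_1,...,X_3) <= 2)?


P(max <= 2) = P(all X_i <= 2) = (P(X_1 <= 2))^3
= (2/7)^3 = 8/343

8/343


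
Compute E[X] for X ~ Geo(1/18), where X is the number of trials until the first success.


For geometric (trials until first success), E[X] = 1/p = 1/(1/18) = 18

18


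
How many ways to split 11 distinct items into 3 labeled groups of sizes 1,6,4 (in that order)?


11! = 39916800
Denominator: 1!=1 * 6!=720 * 4!=24
Coefficient = 39916800 / 17280 = 2310

2310


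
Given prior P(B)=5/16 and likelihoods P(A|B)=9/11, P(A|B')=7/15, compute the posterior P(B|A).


P(A) = P(A|B)P(B) + P(A|B')P(B') = 9/11*5/16 + 7/15*11/16 = 761/1320
P(B|A) = P(A|B)P(B)/P(A) = (45/176)/(761/1320) = 675/1522

675/1522


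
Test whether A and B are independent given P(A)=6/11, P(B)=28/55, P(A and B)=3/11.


P(A)*P(B) = 6/11*28/55 = 168/605
P(A∩B) = 3/11 != 168/605, so not independent

No, A and B are not independent


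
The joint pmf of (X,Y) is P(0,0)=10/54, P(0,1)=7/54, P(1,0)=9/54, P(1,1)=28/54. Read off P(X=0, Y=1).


Read from table: P(X=0, Y=1) = 7/54

7/54


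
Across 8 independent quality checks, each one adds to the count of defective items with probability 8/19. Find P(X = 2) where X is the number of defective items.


P(X=2) = C(8,2) * p^2 * (1-p)^6
= 28 * 64/361 * 1771561/47045881
= 3174637312/16983563041

3174637312/16983563041


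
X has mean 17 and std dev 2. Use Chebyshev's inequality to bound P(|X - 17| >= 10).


k = 10/2 = 5
Chebyshev: P(|X-mu| >= k*sigma) <= 1/k^2 = 1/5^2 = 1/25

1/25


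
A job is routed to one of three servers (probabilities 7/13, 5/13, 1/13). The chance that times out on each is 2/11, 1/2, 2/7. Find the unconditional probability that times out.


P(A) = P(A|B1)P(B1) + P(A|B2)P(B2) + P(A|B3)P(B3)
= 2/11*7/13 + 1/2*5/13 + 2/7*1/13
= 14/143 + 5/26 + 2/91 = 625/2002

625/2002


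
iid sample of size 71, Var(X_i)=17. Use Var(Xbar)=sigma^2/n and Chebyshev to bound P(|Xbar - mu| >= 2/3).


Var(Xbar) = Var(X)/n = 17/71
Chebyshev: P(|Xbar-mu| >= 2/3) <= Var(Xbar)/(2/3)^2 = (17/71)/(4/9) = 153/284

153/284


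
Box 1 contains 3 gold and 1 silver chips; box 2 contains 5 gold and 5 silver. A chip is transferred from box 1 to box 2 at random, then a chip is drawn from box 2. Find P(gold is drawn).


P(transfer gold) = 3/4; P(transfer silver) = 1/4
If gold transferred: Urn II has 6 gold of 11, so P(gold|gold moved) = 6/11
If silver transferred: Urn II has 5 gold of 11, so P(gold|silver moved) = 5/11
By total probability: P(gold) = 3/4*6/11 + 1/4*5/11 = 23/44

23/44


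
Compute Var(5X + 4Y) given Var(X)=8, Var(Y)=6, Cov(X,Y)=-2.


Var(5X + 4Y) = 5^2*Var(X) + 4^2*Var(Y) + 2*5*4*Cov(X,Y)
= 25*8 + 16*6 + 40*(-2)
= 200 + 96 - 80 = 216

216


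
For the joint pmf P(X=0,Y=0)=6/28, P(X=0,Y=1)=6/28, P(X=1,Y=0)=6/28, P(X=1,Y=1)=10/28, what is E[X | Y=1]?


P(Y=1) = 16/28
E[X|Y=1] = (0*6 + 1*10)/16 = 10/16 = 5/8

5/8


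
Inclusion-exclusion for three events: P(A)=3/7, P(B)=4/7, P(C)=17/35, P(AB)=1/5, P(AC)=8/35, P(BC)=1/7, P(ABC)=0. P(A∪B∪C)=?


P(A∪B∪C) = P(A)+P(B)+P(C) - P(AB)-P(AC)-P(BC) + P(ABC)
= 3/7+4/7+17/35 - 1/5-8/35-1/7 + 0
= 32/35

32/35


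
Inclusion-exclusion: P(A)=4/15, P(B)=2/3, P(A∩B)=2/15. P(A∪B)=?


P(A∪B) = P(A) + P(B) - P(A∩B)
= 4/15 + 2/3 - 2/15 = 4/5

4/5


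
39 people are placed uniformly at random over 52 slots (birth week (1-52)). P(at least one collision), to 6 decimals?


P(all different) = prod((52-i)/52 for i=0..38) = 0.000000
P(at least one match) = 1 - 0.000000 = 1.000000

1.000000


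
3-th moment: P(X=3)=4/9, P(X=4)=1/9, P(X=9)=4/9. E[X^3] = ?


E[X^3] = sum(x^3 * P(x))
= 27*4/9 + 64*1/9 + 729*4/9
= 3088/9

3088/9


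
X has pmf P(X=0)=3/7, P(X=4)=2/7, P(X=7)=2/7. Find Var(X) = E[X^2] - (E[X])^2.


E[X] = 22/7, E[X^2] = 130/7
Var(X) = E[X^2] - (E[X])^2 = 130/7 - (22/7)^2 = 426/49

426/49


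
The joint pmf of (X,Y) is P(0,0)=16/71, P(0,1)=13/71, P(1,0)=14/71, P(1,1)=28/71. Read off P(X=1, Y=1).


Read from table: P(X=1, Y=1) = 28/71

28/71


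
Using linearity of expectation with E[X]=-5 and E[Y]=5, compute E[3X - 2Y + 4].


E[3X - 2Y + 4] = 3*E[X] - 2*E[Y] + 4
= (3)*(-5) + (-2)*(5) + (4)
= -15 - 10 + 4 = -21

-21


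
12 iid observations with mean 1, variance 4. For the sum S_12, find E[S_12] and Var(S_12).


E[S_n] = n*mu = 12*1 = 12
Var(S_n) = n*sigma^2 = 12*4 = 48

E[S_12]=12, Var(S_12)=48


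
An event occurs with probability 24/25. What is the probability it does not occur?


P(A') = 1 - P(A) = 1 - 24/25 = 1/25

1/25


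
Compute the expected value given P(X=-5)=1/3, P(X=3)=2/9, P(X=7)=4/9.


E[X] = sum(x * P(x))
= -5*1/3 + 3*2/9 + 7*4/9
= 19/9

19/9


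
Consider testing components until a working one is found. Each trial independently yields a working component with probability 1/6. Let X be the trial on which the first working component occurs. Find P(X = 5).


P(X=5) = (1-p)^4 * p = (5/6)^4 * 1/6
= 625/1296 * 1/6 = 625/7776

625/7776


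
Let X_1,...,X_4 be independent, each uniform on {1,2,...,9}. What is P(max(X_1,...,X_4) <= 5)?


P(max <= 5) = P(all X_i <= 5) = (P(X_1 <= 5))^4
= (5/9)^4 = 625/6561

625/6561


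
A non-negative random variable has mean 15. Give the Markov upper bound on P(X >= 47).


Markov: P(X >= a) <= E[X]/a
P(X >= 47) <= 15/47

15/47


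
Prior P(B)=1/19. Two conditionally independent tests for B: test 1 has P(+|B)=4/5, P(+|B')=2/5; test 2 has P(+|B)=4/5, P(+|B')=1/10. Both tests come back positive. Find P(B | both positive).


After test 1: P(+) = 4/5*1/19 + 2/5*18/19 = 8/19
P(B|+) = (4/95)/(8/19) = 1/10
After test 2 (use post1 as new prior): P(+) = 4/5*1/10 + 1/10*9/10 = 17/100
P(B|+,+) = (2/25)/(17/100) = 8/17

8/17


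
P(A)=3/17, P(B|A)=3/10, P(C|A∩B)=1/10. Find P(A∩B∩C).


P(A∩B∩C) = P(A) * P(B|A) * P(C|A∩B)
= 3/17 * 3/10 * 1/10
= 9/170 * 1/10 = 9/1700

9/1700


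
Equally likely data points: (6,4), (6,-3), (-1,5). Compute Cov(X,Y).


E[X]=11/3, E[Y]=2, E[XY]=1/3
Cov(X,Y) = E[XY] - E[X]E[Y] = 1/3 - 11/3*2 = -7

-7


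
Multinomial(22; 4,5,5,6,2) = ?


22! = 1124000727777607680000
Denominator: 4!=24 * 5!=120 * 5!=120 * 6!=720 * 2!=2
Coefficient = 1124000727777607680000 / 497664000 = 2258553417120

2258553417120


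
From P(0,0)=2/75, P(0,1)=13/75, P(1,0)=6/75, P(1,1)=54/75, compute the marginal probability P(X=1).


P(X=1) = P(1,0)+P(1,1) = 6/75 + 54/75 = 60/75 = 4/5

4/5


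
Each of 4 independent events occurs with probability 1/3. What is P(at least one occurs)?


P(at least one) = 1 - P(none)
P(none) = (1 - 1/3)^4 = (2/3)^4 = 16/81
P(at least one) = 1 - 16/81 = 65/81

65/81


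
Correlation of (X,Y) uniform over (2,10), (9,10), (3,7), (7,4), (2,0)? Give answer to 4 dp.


Cov(X,Y) = 3.2800, Var(X) = 8.2400, Var(Y) = 14.5600
rho = Cov/(sqrt(VarX)*sqrt(VarY)) = 0.2995

0.2995


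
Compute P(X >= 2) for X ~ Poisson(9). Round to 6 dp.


P(X>=2) = 1 - P(X<=1) = 1 - (e^(-9)*9^0/0! + e^(-9)*9^1/1!)
≈ 1 - (0.0001234098 + 0.0011106882)
= 1 - 0.0012340980 = 0.9987659020
≈ 0.998766

0.998766


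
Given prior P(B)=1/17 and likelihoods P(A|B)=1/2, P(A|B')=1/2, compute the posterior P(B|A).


P(A) = P(A|B)P(B) + P(A|B')P(B') = 1/2*1/17 + 1/2*16/17 = 1/2
P(B|A) = P(A|B)P(B)/P(A) = (1/34)/(1/2) = 1/17

1/17


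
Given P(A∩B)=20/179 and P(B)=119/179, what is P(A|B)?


P(A|B) = P(A∩B)/P(B) = (20/179)/(119/179) = 20/119

20/119


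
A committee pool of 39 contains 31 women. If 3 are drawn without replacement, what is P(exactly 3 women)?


P(X=3) = C(31,3)*C(8,0) / C(39,3)
= 4495*1 / 9139
= 4495/9139

4495/9139


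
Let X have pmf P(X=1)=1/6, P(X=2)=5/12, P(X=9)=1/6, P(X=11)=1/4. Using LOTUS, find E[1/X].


E[1/X] = sum(g(x)*P(x))
= 1*1/6 + 1/2*5/12 + 1/9*1/6 + 1/11*1/4
= 989/2376

989/2376


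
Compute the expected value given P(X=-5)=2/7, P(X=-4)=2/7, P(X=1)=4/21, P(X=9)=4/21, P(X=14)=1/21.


E[X] = sum(x * P(x))
= -5*2/7 - 4*2/7 + 1*4/21 + 9*4/21 + 14*1/21
= 0

0


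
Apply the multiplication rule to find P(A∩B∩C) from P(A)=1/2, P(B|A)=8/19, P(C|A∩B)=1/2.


P(A∩B∩C) = P(A) * P(B|A) * P(C|A∩B)
= 1/2 * 8/19 * 1/2
= 4/19 * 1/2 = 2/19

2/19


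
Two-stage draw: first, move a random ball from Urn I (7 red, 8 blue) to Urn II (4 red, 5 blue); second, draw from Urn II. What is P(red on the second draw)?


P(transfer red) = 7/15; P(transfer blue) = 8/15
If red transferred: Urn II has 5 red of 10, so P(red|red moved) = 1/2
If blue transferred: Urn II has 4 red of 10, so P(red|blue moved) = 2/5
By total probability: P(red) = 7/15*1/2 + 8/15*2/5 = 67/150

67/150


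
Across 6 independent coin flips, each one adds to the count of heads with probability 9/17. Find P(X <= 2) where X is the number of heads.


P(X<=2) = P(X=0) + P(X=1) + P(X=2)
= 262144/24137569 + 1769472/24137569 + 4976640/24137569
= 7008256/24137569

7008256/24137569


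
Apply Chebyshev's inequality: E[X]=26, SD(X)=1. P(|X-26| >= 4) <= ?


k = 4/1 = 4
Chebyshev: P(|X-mu| >= k*sigma) <= 1/k^2 = 1/4^2 = 1/16

1/16


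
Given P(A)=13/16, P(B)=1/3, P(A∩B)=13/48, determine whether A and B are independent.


P(A)*P(B) = 13/16*1/3 = 13/48
P(A∩B) = 13/48, which equals P(A)P(B), so independent

Yes, A and B are independent


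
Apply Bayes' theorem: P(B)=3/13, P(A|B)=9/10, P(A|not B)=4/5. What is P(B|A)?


P(A) = P(A|B)P(B) + P(A|B')P(B') = 9/10*3/13 + 4/5*10/13 = 107/130
P(B|A) = P(A|B)P(B)/P(A) = (27/130)/(107/130) = 27/107

27/107


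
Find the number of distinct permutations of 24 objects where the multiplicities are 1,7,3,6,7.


24! = 620448401733239439360000
Denominator: 1!=1 * 7!=5040 * 3!=6 * 6!=720 * 7!=5040
Coefficient = 620448401733239439360000 / 109734912000 = 5654065697280

5654065697280


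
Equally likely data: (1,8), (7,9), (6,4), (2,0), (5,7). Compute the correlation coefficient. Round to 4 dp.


Cov(X,Y) = 2.4800, Var(X) = 5.3600, Var(Y) = 10.6400
rho = Cov/(sqrt(VarX)*sqrt(VarY)) = 0.3284

0.3284


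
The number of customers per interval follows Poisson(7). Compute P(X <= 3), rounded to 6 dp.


P(X<=3) = e^(-7)*7^0/0! + e^(-7)*7^1/1! + e^(-7)*7^2/2! + e^(-7)*7^3/3!
≈ 0.0009118820 + 0.0063831738 + 0.0223411082 + 0.0521292524
= 0.0817654164
≈ 0.081765

0.081765


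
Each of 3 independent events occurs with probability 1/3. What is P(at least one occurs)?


P(at least one) = 1 - P(none)
P(none) = (1 - 1/3)^3 = (2/3)^3 = 8/27
P(at least one) = 1 - 8/27 = 19/27

19/27


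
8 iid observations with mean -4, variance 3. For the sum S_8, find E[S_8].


E[S_n] = n*E[X_1] = 8*-4 = -32

-32


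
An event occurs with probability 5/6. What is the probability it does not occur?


P(A') = 1 - P(A) = 1 - 5/6 = 1/6

1/6


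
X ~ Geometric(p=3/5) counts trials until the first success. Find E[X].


For geometric (trials until first success), E[X] = 1/p = 1/(3/5) = 5/3

5/3


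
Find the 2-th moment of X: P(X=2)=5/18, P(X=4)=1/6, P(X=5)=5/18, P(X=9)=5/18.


E[X^2] = sum(x^2 * P(x))
= 4*5/18 + 16*1/6 + 25*5/18 + 81*5/18
= 299/9

299/9


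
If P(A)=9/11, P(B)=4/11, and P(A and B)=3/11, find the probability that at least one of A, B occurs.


P(A∪B) = P(A) + P(B) - P(A∩B)
= 9/11 + 4/11 - 3/11 = 10/11

10/11


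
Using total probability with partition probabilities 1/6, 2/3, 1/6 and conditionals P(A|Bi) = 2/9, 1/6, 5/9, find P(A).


P(A) = P(A|B1)P(B1) + P(A|B2)P(B2) + P(A|B3)P(B3)
= 2/9*1/6 + 1/6*2/3 + 5/9*1/6
= 1/27 + 1/9 + 5/54 = 13/54

13/54


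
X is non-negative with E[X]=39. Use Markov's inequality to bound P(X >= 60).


Markov: P(X >= a) <= E[X]/a
P(X >= 60) <= 39/60 = 13/20

13/20


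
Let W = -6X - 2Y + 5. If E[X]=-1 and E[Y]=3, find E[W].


E[-6X - 2Y + 5] = -6*E[X] - 2*E[Y] + 5
= (-6)*(-1) + (-2)*(3) + (5)
= 6 - 6 + 5 = 5

5


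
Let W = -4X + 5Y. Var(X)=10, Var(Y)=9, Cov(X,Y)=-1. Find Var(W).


Var(-4X + 5Y) = (-4)^2*Var(X) + 5^2*Var(Y) + 2*(-4)*5*Cov(X,Y)
= 16*10 + 25*9 - 40*(-1)
= 160 + 225 + 40 = 425

425


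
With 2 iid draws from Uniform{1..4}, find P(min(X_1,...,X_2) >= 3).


P(min >= 3) = P(all X_i >= 3) = (P(X_1 >= 3))^2
= (2/4)^2 = (1/2)^2 = 1/4

1/4


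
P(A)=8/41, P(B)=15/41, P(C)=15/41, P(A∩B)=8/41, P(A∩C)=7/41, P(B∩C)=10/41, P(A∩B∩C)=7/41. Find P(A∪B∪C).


P(A∪B∪C) = P(A)+P(B)+P(C) - P(AB)-P(AC)-P(BC) + P(ABC)
= 8/41+15/41+15/41 - 8/41-7/41-10/41 + 7/41
= 20/41

20/41


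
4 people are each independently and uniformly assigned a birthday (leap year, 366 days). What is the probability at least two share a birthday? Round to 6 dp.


P(all different) = prod((366-i)/366 for i=0..3) = 0.983689
P(at least one match) = 1 - 0.983689 = 0.016311

0.016311


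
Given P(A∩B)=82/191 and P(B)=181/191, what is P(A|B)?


P(A|B) = P(A∩B)/P(B) = (82/191)/(181/191) = 82/181

82/181


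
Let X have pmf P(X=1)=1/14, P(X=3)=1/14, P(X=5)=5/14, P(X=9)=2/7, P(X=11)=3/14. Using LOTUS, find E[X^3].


E[X^3] = sum(g(x)*P(x))
= 1*1/14 + 27*1/14 + 125*5/14 + 729*2/7 + 1331*3/14
= 3781/7

3781/7


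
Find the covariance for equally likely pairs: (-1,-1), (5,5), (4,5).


E[X]=8/3, E[Y]=3, E[XY]=46/3
Cov(X,Y) = E[XY] - E[X]E[Y] = 46/3 - 8/3*3 = 22/3

22/3


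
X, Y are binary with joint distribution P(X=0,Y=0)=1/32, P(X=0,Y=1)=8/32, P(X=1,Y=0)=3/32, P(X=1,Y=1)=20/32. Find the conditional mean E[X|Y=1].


P(Y=1) = 28/32
E[X|Y=1] = (0*8 + 1*20)/28 = 20/28 = 5/7

5/7


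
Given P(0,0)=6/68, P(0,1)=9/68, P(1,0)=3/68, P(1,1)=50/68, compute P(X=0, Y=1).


Read from table: P(X=0, Y=1) = 9/68

9/68


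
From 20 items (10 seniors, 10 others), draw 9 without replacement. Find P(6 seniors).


P(X=6) = C(10,6)*C(10,3) / C(20,9)
= 210*120 / 167960
= 25200/167960 = 630/4199

630/4199


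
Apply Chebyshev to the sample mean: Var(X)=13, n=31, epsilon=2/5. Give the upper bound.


Var(Xbar) = Var(X)/n = 13/31
Chebyshev: P(|Xbar-mu| >= 2/5) <= Var(Xbar)/(2/5)^2 = (13/31)/(4/25) = 325/124
Bound exceeds 1, so trivial bound: 1

1


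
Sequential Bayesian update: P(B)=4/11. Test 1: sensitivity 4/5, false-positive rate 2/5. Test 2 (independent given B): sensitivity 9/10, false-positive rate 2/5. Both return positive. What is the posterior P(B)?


After test 1: P(+) = 4/5*4/11 + 2/5*7/11 = 6/11
P(B|+) = (16/55)/(6/11) = 8/15
After test 2 (use post1 as new prior): P(+) = 9/10*8/15 + 2/5*7/15 = 2/3
P(B|+,+) = (12/25)/(2/3) = 18/25

18/25


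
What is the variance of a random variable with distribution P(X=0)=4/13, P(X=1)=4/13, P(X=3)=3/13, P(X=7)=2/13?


E[X] = 27/13, E[X^2] = 129/13
Var(X) = E[X^2] - (E[X])^2 = 129/13 - (27/13)^2 = 948/169

948/169


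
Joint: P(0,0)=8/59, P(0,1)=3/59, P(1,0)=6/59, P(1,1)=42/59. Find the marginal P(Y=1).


P(Y=1) = P(0,1)+P(1,1) = 3/59 + 42/59 = 45/59

45/59


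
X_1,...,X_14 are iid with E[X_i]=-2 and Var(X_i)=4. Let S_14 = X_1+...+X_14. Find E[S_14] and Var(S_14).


E[S_n] = n*mu = 14*-2 = -28
Var(S_n) = n*sigma^2 = 14*4 = 56

E[S_14]=-28, Var(S_14)=56


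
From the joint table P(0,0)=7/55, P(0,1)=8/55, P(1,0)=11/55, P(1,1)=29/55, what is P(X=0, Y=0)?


Read from table: P(X=0, Y=0) = 7/55

7/55


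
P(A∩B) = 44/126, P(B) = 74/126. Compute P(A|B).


P(A|B) = P(A∩B)/P(B) = (44/126)/(74/126) = 44/74 = 22/37

22/37


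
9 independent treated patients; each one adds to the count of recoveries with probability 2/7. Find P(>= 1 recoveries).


P(at least one) = 1 - P(none)
P(none) = (1 - 2/7)^9 = (5/7)^9 = 1953125/40353607
P(at least one) = 1 - 1953125/40353607 = 38400482/40353607

38400482/40353607


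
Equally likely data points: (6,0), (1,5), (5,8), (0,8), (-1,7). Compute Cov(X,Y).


E[X]=11/5, E[Y]=28/5, E[XY]=38/5
Cov(X,Y) = E[XY] - E[X]E[Y] = 38/5 - 11/5*28/5 = -118/25

-118/25


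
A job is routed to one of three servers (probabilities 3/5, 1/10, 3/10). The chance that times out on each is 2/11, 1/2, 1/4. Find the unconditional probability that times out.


P(A) = P(A|B1)P(B1) + P(A|B2)P(B2) + P(A|B3)P(B3)
= 2/11*3/5 + 1/2*1/10 + 1/4*3/10
= 6/55 + 1/20 + 3/40 = 103/440

103/440


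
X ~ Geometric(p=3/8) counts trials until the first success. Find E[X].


For geometric (trials until first success), E[X] = 1/p = 1/(3/8) = 8/3

8/3


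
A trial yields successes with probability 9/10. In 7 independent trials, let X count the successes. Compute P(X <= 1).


P(X<=1) = P(X=0) + P(X=1)
= 1/10000000 + 63/10000000
= 1/156250

1/156250


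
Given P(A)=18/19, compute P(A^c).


P(A') = 1 - P(A) = 1 - 18/19 = 1/19

1/19


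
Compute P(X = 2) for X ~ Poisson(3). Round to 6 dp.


P(X=2) = e^(-3) * 3^2 / 2!
≈ 0.04978706837 * 9 / 2
≈ 0.224042

0.224042


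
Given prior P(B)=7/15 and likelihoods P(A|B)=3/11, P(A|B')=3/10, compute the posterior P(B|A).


P(A) = P(A|B)P(B) + P(A|B')P(B') = 3/11*7/15 + 3/10*8/15 = 79/275
P(B|A) = P(A|B)P(B)/P(A) = (7/55)/(79/275) = 35/79

35/79


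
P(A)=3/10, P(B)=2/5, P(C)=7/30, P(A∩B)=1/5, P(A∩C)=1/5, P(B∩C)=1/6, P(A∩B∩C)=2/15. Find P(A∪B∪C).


P(A∪B∪C) = P(A)+P(B)+P(C) - P(AB)-P(AC)-P(BC) + P(ABC)
= 3/10+2/5+7/30 - 1/5-1/5-1/6 + 2/15
= 1/2

1/2


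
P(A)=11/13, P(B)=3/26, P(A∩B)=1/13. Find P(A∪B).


P(A∪B) = P(A) + P(B) - P(A∩B)
= 11/13 + 3/26 - 1/13 = 23/26

23/26


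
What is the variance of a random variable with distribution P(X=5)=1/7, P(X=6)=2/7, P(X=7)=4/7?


E[X] = 45/7, E[X^2] = 293/7
Var(X) = E[X^2] - (E[X])^2 = 293/7 - (45/7)^2 = 26/49

26/49


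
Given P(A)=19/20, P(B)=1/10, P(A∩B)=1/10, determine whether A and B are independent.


P(A)*P(B) = 19/20*1/10 = 19/200
P(A∩B) = 1/10 != 19/200, so not independent

No, A and B are not independent


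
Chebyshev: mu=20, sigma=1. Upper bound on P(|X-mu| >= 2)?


k = 2/1 = 2
Chebyshev: P(|X-mu| >= k*sigma) <= 1/k^2 = 1/2^2 = 1/4

1/4


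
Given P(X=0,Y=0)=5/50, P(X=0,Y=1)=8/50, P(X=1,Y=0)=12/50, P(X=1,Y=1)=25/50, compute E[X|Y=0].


P(Y=0) = 17/50
E[X|Y=0] = (0*5 + 1*12)/17 = 12/17

12/17


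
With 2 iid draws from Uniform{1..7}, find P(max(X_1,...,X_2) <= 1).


P(max <= 1) = P(all X_i <= 1) = (P(X_1 <= 1))^2
= (1/7)^2 = 1/49

1/49


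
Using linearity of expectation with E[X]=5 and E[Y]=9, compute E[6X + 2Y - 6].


E[6X + 2Y - 6] = 6*E[X] + 2*E[Y] - 6
= (6)*(5) + (2)*(9) + (-6)
= 30 + 18 - 6 = 42

42


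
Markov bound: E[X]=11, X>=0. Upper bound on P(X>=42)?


Markov: P(X >= a) <= E[X]/a
P(X >= 42) <= 11/42

11/42


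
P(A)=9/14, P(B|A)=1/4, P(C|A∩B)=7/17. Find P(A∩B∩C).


P(A∩B∩C) = P(A) * P(B|A) * P(C|A∩B)
= 9/14 * 1/4 * 7/17
= 9/56 * 7/17 = 9/136

9/136


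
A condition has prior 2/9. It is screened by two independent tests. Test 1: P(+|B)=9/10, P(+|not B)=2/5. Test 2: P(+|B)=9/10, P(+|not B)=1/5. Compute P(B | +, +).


After test 1: P(+) = 9/10*2/9 + 2/5*7/9 = 23/45
P(B|+) = (1/5)/(23/45) = 9/23
After test 2 (use post1 as new prior): P(+) = 9/10*9/23 + 1/5*14/23 = 109/230
P(B|+,+) = (81/230)/(109/230) = 81/109

81/109


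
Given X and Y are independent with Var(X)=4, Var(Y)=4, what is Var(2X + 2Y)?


Independence => Cov(X,Y)=0
Var(2X + 2Y) = 2^2*Var(X) + 2^2*Var(Y)
= 4*4 + 4*4 = 32

32


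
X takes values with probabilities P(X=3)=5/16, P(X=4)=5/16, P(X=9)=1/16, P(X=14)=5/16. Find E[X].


E[X] = sum(x * P(x))
= 3*5/16 + 4*5/16 + 9*1/16 + 14*5/16
= 57/8

57/8


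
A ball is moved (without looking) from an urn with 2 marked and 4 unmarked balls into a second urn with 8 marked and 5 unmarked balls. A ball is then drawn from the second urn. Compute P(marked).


P(transfer marked) = 2/6 = 1/3; P(transfer unmarked) = 2/3
If marked transferred: Urn II has 9 marked of 14, so P(marked|marked moved) = 9/14
If unmarked transferred: Urn II has 8 marked of 14, so P(marked|unmarked moved) = 4/7
By total probability: P(marked) = 1/3*9/14 + 2/3*4/7 = 25/42

25/42


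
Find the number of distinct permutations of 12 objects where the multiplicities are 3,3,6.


12! = 479001600
Denominator: 3!=6 * 3!=6 * 6!=720
Coefficient = 479001600 / 25920 = 18480

18480


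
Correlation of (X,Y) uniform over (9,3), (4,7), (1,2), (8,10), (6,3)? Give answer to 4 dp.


Cov(X,Y) = 3.0000, Var(X) = 8.2400, Var(Y) = 9.2000
rho = Cov/(sqrt(VarX)*sqrt(VarY)) = 0.3446

0.3446


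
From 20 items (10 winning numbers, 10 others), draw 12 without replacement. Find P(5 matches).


P(X=5) = C(10,5)*C(10,7) / C(20,12)
= 252*120 / 125970
= 30240/125970 = 1008/4199

1008/4199


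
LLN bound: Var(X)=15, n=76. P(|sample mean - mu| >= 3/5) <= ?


Var(Xbar) = Var(X)/n = 15/76
Chebyshev: P(|Xbar-mu| >= 3/5) <= Var(Xbar)/(3/5)^2 = (15/76)/(9/25) = 125/228

125/228


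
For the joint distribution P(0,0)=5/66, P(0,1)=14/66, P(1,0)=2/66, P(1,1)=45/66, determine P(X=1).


P(X=1) = P(1,0)+P(1,1) = 2/66 + 45/66 = 47/66

47/66


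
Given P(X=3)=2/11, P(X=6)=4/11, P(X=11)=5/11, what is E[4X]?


E[4X] = sum(g(x)*P(x))
= 12*2/11 + 24*4/11 + 44*5/11
= 340/11

340/11


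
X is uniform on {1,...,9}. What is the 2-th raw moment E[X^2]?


E[X^2] = (1/9) * sum(x^2 for x=1..9)
= 285/9 = 95/3

95/3


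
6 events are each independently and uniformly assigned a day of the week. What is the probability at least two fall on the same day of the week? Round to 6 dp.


P(all different) = prod((7-i)/7 for i=0..5) = 0.042839
P(at least one match) = 1 - 0.042839 = 0.957161

0.957161


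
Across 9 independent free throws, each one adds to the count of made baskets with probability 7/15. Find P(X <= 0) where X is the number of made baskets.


P(X<=0) = P(X=0)
= 134217728/38443359375
= 134217728/38443359375

134217728/38443359375


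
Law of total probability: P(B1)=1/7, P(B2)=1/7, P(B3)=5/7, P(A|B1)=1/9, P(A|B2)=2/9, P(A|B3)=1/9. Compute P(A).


P(A) = P(A|B1)P(B1) + P(A|B2)P(B2) + P(A|B3)P(B3)
= 1/9*1/7 + 2/9*1/7 + 1/9*5/7
= 1/63 + 2/63 + 5/63 = 8/63

8/63


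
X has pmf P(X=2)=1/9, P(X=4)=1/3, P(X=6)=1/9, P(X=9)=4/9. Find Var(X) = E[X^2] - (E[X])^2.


E[X] = 56/9, E[X^2] = 412/9
Var(X) = E[X^2] - (E[X])^2 = 412/9 - (56/9)^2 = 572/81

572/81


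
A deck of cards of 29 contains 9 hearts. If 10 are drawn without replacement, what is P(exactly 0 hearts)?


P(X=0) = C(9,0)*C(20,10) / C(29,10)
= 1*184756 / 20030010
= 184756/20030010 = 646/70035

646/70035


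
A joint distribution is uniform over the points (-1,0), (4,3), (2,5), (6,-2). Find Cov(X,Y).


E[X]=11/4, E[Y]=3/2, E[XY]=5/2
Cov(X,Y) = E[XY] - E[X]E[Y] = 5/2 - 11/4*3/2 = -13/8

-13/8


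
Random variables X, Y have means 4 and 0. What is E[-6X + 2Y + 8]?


E[-6X + 2Y + 8] = -6*E[X] + 2*E[Y] + 8
= (-6)*(4) + (2)*(0) + (8)
= -24 + 0 + 8 = -16

-16


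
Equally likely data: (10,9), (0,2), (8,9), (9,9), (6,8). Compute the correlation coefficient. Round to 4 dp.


Cov(X,Y) = 9.3600, Var(X) = 12.6400, Var(Y) = 7.4400
rho = Cov/(sqrt(VarX)*sqrt(VarY)) = 0.9652

0.9652


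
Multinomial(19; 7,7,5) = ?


19! = 121645100408832000
Denominator: 7!=5040 * 7!=5040 * 5!=120
Coefficient = 121645100408832000 / 3048192000 = 39907296

39907296


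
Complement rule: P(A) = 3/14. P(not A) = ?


P(A') = 1 - P(A) = 1 - 3/14 = 11/14

11/14


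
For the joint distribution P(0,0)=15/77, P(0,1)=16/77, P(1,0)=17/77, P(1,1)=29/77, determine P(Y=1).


P(Y=1) = P(0,1)+P(1,1) = 16/77 + 29/77 = 45/77

45/77


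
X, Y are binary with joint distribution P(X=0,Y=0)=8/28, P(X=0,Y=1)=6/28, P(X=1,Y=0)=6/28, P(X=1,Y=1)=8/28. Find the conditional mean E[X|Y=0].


P(Y=0) = 14/28
E[X|Y=0] = (0*8 + 1*6)/14 = 6/14 = 3/7

3/7


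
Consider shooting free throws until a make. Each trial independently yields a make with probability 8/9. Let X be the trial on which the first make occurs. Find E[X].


For geometric (trials until first success), E[X] = 1/p = 1/(8/9) = 9/8

9/8


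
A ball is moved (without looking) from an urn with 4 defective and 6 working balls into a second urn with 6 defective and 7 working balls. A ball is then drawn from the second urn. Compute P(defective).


P(transfer defective) = 4/10 = 2/5; P(transfer working) = 3/5
If defective transferred: Urn II has 7 defective of 14, so P(defective|defective moved) = 1/2
If working transferred: Urn II has 6 defective of 14, so P(defective|working moved) = 3/7
By total probability: P(defective) = 2/5*1/2 + 3/5*3/7 = 16/35

16/35


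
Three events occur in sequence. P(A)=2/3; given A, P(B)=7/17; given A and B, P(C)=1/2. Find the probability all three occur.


P(A∩B∩C) = P(A) * P(B|A) * P(C|A∩B)
= 2/3 * 7/17 * 1/2
= 14/51 * 1/2 = 7/51

7/51


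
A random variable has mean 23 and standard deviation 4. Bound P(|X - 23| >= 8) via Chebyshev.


k = 8/4 = 2
Chebyshev: P(|X-mu| >= k*sigma) <= 1/k^2 = 1/2^2 = 1/4

1/4


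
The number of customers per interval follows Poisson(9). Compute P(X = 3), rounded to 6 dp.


P(X=3) = e^(-9) * 9^3 / 3!
≈ 0.0001234098041 * 729 / 6
≈ 0.014994

0.014994


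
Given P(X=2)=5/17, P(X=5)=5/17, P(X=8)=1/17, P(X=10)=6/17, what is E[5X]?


E[5X] = sum(g(x)*P(x))
= 10*5/17 + 25*5/17 + 40*1/17 + 50*6/17
= 515/17

515/17


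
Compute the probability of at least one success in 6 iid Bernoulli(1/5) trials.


P(at least one) = 1 - P(none)
P(none) = (1 - 1/5)^6 = (4/5)^6 = 4096/15625
P(at least one) = 1 - 4096/15625 = 11529/15625

11529/15625


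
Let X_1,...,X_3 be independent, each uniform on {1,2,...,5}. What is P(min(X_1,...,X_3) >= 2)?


P(min >= 2) = P(all X_i >= 2) = (P(X_1 >= 2))^3
= (4/5)^3 = 64/125

64/125


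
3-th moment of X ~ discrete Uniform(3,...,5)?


E[X^3] = (1/3) * sum(x^3 for x=3..5)
= 216/3 = 72

72


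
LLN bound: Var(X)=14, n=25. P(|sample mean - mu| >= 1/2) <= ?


Var(Xbar) = Var(X)/n = 14/25
Chebyshev: P(|Xbar-mu| >= 1/2) <= Var(Xbar)/(1/2)^2 = (14/25)/(1/4) = 56/25
Bound exceeds 1, so trivial bound: 1

1


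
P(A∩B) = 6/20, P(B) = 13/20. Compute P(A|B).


P(A|B) = P(A∩B)/P(B) = (6/20)/(13/20) = 6/13

6/13


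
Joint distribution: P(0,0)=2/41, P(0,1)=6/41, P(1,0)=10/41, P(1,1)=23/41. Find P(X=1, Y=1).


Read from table: P(X=1, Y=1) = 23/41

23/41


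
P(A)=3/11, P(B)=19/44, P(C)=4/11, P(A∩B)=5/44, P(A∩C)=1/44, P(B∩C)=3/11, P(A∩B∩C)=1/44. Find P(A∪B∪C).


P(A∪B∪C) = P(A)+P(B)+P(C) - P(AB)-P(AC)-P(BC) + P(ABC)
= 3/11+19/44+4/11 - 5/44-1/44-3/11 + 1/44
= 15/22

15/22


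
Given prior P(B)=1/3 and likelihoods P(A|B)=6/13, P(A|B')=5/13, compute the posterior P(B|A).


P(A) = P(A|B)P(B) + P(A|B')P(B') = 6/13*1/3 + 5/13*2/3 = 16/39
P(B|A) = P(A|B)P(B)/P(A) = (2/13)/(16/39) = 3/8

3/8


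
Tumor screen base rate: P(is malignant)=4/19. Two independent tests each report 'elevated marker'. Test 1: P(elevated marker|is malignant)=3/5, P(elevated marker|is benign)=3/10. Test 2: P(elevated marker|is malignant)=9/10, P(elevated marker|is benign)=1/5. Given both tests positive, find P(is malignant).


After test 1: P(+) = 3/5*4/19 + 3/10*15/19 = 69/190
P(B|+) = (12/95)/(69/190) = 8/23
After test 2 (use post1 as new prior): P(+) = 9/10*8/23 + 1/5*15/23 = 51/115
P(B|+,+) = (36/115)/(51/115) = 12/17

12/17


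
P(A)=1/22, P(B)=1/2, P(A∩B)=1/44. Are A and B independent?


P(A)*P(B) = 1/22*1/2 = 1/44
P(A∩B) = 1/44, which equals P(A)P(B), so independent

Yes, A and B are independent


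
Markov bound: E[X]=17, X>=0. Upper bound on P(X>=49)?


Markov: P(X >= a) <= E[X]/a
P(X >= 49) <= 17/49

17/49


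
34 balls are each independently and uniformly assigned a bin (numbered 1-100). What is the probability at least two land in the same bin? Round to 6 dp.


P(all different) = prod((100-i)/100 for i=0..33) = 0.001714
P(at least one match) = 1 - 0.001714 = 0.998286

0.998286


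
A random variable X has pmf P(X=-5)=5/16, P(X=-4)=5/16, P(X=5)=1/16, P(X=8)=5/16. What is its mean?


E[X] = sum(x * P(x))
= -5*5/16 - 4*5/16 + 5*1/16 + 8*5/16
= 0

0


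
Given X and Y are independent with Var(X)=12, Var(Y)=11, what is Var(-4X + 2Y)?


Independence => Cov(X,Y)=0
Var(-4X + 2Y) = (-4)^2*Var(X) + 2^2*Var(Y)
= 16*12 + 4*11 = 236

236


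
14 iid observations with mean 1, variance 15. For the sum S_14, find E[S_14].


E[S_n] = n*E[X_1] = 14*1 = 14

14


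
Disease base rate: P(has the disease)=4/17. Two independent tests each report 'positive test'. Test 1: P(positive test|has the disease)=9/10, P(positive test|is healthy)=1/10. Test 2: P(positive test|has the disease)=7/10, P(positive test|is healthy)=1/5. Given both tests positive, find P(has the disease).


After test 1: P(+) = 9/10*4/17 + 1/10*13/17 = 49/170
P(B|+) = (18/85)/(49/170) = 36/49
After test 2 (use post1 as new prior): P(+) = 7/10*36/49 + 1/5*13/49 = 139/245
P(B|+,+) = (18/35)/(139/245) = 126/139

126/139


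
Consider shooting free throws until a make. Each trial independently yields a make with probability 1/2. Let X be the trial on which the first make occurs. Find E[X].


For geometric (trials until first success), E[X] = 1/p = 1/(1/2) = 2

2


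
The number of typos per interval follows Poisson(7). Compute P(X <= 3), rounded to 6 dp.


P(X<=3) = e^(-7)*7^0/0! + e^(-7)*7^1/1! + e^(-7)*7^2/2! + e^(-7)*7^3/3!
≈ 0.0009118820 + 0.0063831738 + 0.0223411082 + 0.0521292524
= 0.0817654164
≈ 0.081765

0.081765


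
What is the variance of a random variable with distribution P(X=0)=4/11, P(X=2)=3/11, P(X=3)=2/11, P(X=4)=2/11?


E[X] = 20/11, E[X^2] = 62/11
Var(X) = E[X^2] - (E[X])^2 = 62/11 - (20/11)^2 = 282/121

282/121


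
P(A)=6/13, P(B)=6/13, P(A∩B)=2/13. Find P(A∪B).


P(A∪B) = P(A) + P(B) - P(A∩B)
= 6/13 + 6/13 - 2/13 = 10/13

10/13


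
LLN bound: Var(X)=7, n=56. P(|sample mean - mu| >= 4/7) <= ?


Var(Xbar) = Var(X)/n = 7/56
Chebyshev: P(|Xbar-mu| >= 4/7) <= Var(Xbar)/(4/7)^2 = (1/8)/(16/49) = 49/128

49/128


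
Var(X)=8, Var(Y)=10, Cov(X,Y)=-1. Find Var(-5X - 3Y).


Var(-5X - 3Y) = (-5)^2*Var(X) + (-3)^2*Var(Y) + 2*(-5)*(-3)*Cov(X,Y)
= 25*8 + 9*10 + 30*(-1)
= 200 + 90 - 30 = 260

260


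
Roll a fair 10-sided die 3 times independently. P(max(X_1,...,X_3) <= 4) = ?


P(max <= 4) = P(all X_i <= 4) = (P(X_1 <= 4))^3
= (4/10)^3 = (2/5)^3 = 8/125

8/125


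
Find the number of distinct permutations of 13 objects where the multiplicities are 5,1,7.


13! = 6227020800
Denominator: 5!=120 * 1!=1 * 7!=5040
Coefficient = 6227020800 / 604800 = 10296

10296


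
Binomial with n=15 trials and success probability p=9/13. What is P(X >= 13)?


P(X>=13) = P(X=13) + P(X=14) + P(X=15)
= 4270334591592720/51185893014090757 + 1372607547297660/51185893014090757 + 205891132094649/51185893014090757
= 449910251614233/3937376385699289

449910251614233/3937376385699289


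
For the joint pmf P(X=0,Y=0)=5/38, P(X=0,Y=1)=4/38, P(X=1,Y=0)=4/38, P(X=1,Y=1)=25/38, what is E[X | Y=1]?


P(Y=1) = 29/38
E[X|Y=1] = (0*4 + 1*25)/29 = 25/29

25/29


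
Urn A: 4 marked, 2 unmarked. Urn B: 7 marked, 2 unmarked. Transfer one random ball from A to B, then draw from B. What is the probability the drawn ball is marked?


P(transfer marked) = 4/6 = 2/3; P(transfer unmarked) = 1/3
If marked transferred: Urn II has 8 marked of 10, so P(marked|marked moved) = 4/5
If unmarked transferred: Urn II has 7 marked of 10, so P(marked|unmarked moved) = 7/10
By total probability: P(marked) = 2/3*4/5 + 1/3*7/10 = 23/30

23/30


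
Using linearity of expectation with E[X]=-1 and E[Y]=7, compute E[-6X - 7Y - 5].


E[-6X - 7Y - 5] = -6*E[X] - 7*E[Y] - 5
= (-6)*(-1) + (-7)*(7) + (-5)
= 6 - 49 - 5 = -48

-48


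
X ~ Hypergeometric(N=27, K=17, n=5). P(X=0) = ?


P(X=0) = C(17,0)*C(10,5) / C(27,5)
= 1*252 / 80730
= 252/80730 = 14/4485

14/4485


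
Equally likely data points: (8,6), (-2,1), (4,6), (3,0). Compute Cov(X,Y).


E[X]=13/4, E[Y]=13/4, E[XY]=35/2
Cov(X,Y) = E[XY] - E[X]E[Y] = 35/2 - 13/4*13/4 = 111/16

111/16


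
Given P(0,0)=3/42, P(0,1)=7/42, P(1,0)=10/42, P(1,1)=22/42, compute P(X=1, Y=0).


Read from table: P(X=1, Y=0) = 10/42 = 5/21

5/21


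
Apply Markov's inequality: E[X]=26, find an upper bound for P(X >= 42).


Markov: P(X >= a) <= E[X]/a
P(X >= 42) <= 26/42 = 13/21

13/21


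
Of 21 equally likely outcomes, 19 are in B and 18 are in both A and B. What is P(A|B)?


P(A|B) = P(A∩B)/P(B) = (18/21)/(19/21) = 18/19

18/19


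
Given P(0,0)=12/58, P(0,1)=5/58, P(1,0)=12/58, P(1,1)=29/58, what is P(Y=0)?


P(Y=0) = P(0,0)+P(1,0) = 12/58 + 12/58 = 24/58 = 12/29

12/29


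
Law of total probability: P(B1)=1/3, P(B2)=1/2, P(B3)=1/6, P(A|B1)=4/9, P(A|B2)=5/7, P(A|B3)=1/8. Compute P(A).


P(A) = P(A|B1)P(B1) + P(A|B2)P(B2) + P(A|B3)P(B3)
= 4/9*1/3 + 5/7*1/2 + 1/8*1/6
= 4/27 + 5/14 + 1/48 = 1591/3024

1591/3024


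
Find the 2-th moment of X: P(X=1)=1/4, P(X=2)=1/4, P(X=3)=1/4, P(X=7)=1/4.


E[X^2] = sum(x^2 * P(x))
= 1*1/4 + 4*1/4 + 9*1/4 + 49*1/4
= 63/4

63/4


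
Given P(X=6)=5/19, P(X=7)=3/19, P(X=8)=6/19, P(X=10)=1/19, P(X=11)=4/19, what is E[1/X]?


E[1/X] = sum(g(x)*P(x))
= 1/6*5/19 + 1/7*3/19 + 1/8*6/19 + 1/10*1/19 + 1/11*4/19
= 11437/87780

11437/87780


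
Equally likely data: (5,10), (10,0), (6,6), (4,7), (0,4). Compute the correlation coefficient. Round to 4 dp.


Cov(X,Y) = -4.2000, Var(X) = 10.4000, Var(Y) = 11.0400
rho = Cov/(sqrt(VarX)*sqrt(VarY)) = -0.3920

-0.3920


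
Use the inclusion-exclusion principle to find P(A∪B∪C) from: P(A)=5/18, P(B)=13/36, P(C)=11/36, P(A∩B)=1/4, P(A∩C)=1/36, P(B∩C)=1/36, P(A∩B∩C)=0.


P(A∪B∪C) = P(A)+P(B)+P(C) - P(AB)-P(AC)-P(BC) + P(ABC)
= 5/18+13/36+11/36 - 1/4-1/36-1/36 + 0
= 23/36

23/36


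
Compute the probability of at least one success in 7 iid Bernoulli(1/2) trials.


P(at least one) = 1 - P(none)
P(none) = (1 - 1/2)^7 = (1/2)^7 = 1/128
P(at least one) = 1 - 1/128 = 127/128

127/128
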